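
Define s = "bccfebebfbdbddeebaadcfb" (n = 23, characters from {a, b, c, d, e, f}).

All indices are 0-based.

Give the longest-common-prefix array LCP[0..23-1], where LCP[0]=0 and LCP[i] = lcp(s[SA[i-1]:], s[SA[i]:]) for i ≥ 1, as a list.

[0, 1, 0, 1, 1, 1, 2, 1, 1, 0, 1, 2, 0, 1, 1, 1, 0, 2, 2, 1, 0, 2, 1]

rank | idx | suffix
   0 |  17 | aadcfb
   1 |  18 | adcfb
   2 |  22 | b
   3 |  16 | baadcfb
   4 |   0 | bccfebebfbdbddeebaadcfb
   5 |   9 | bdbddeebaadcfb
   6 |  11 | bddeebaadcfb
   7 |   5 | bebfbdbddeebaadcfb
   8 |   7 | bfbdbddeebaadcfb
   9 |   1 | ccfebebfbdbddeebaadcfb
  10 |  20 | cfb
  11 |   2 | cfebebfbdbddeebaadcfb
  12 |  10 | dbddeebaadcfb
  13 |  19 | dcfb
  14 |  12 | ddeebaadcfb
  15 |  13 | deebaadcfb
  16 |  15 | ebaadcfb
  17 |   4 | ebebfbdbddeebaadcfb
  18 |   6 | ebfbdbddeebaadcfb
  19 |  14 | eebaadcfb
  20 |  21 | fb
  21 |   8 | fbdbddeebaadcfb
  22 |   3 | febebfbdbddeebaadcfb

SA = [17, 18, 22, 16, 0, 9, 11, 5, 7, 1, 20, 2, 10, 19, 12, 13, 15, 4, 6, 14, 21, 8, 3]
[i] adj suffixes → lcp
  [1] 17/18 → 1 ('a')
  [2] 18/22 → 0 ('')
  [3] 22/16 → 1 ('b')
  [4] 16/0 → 1 ('b')
  [5] 0/9 → 1 ('b')
  [6] 9/11 → 2 ('bd')
  [7] 11/5 → 1 ('b')
  [8] 5/7 → 1 ('b')
  [9] 7/1 → 0 ('')
  [10] 1/20 → 1 ('c')
  [11] 20/2 → 2 ('cf')
  [12] 2/10 → 0 ('')
  [13] 10/19 → 1 ('d')
  [14] 19/12 → 1 ('d')
  [15] 12/13 → 1 ('d')
  [16] 13/15 → 0 ('')
  [17] 15/4 → 2 ('eb')
  [18] 4/6 → 2 ('eb')
  [19] 6/14 → 1 ('e')
  [20] 14/21 → 0 ('')
  [21] 21/8 → 2 ('fb')
  [22] 8/3 → 1 ('f')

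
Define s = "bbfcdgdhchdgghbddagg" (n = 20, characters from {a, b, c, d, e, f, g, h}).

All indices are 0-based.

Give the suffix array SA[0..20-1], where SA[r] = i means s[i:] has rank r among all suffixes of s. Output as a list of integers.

rank | idx | suffix
   0 |  17 | agg
   1 |   0 | bbfcdgdhchdgghbddagg
   2 |  14 | bddagg
   3 |   1 | bfcdgdhchdgghbddagg
   4 |   3 | cdgdhchdgghbddagg
   5 |   8 | chdgghbddagg
   6 |  16 | dagg
   7 |  15 | ddagg
   8 |   4 | dgdhchdgghbddagg
   9 |  10 | dgghbddagg
  10 |   6 | dhchdgghbddagg
  11 |   2 | fcdgdhchdgghbddagg
  12 |  19 | g
  13 |   5 | gdhchdgghbddagg
  14 |  18 | gg
  15 |  11 | gghbddagg
  16 |  12 | ghbddagg
  17 |  13 | hbddagg
  18 |   7 | hchdgghbddagg
  19 |   9 | hdgghbddagg

[17, 0, 14, 1, 3, 8, 16, 15, 4, 10, 6, 2, 19, 5, 18, 11, 12, 13, 7, 9]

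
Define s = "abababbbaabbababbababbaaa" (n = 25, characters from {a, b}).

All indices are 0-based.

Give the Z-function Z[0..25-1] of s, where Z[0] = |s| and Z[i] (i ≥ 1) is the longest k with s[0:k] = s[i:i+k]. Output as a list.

Z[0]=25
i=1: fresh scan; Z[1]=0
i=2: fresh scan; Z[2]=4 extend→box=[2,6)
i=3: min(r-i=3, Z[1]=0)=0; Z[3]=0
i=4: min(r-i=2, Z[2]=4)=2; Z[4]=2
i=5: min(r-i=1, Z[3]=0)=0; Z[5]=0
i=6: fresh scan; Z[6]=0
i=7: fresh scan; Z[7]=0
i=8: fresh scan; Z[8]=1 extend→box=[8,9)
i=9: fresh scan; Z[9]=2 extend→box=[9,11)
i=10: min(r-i=1, Z[1]=0)=0; Z[10]=0
i=11: fresh scan; Z[11]=0
i=12: fresh scan; Z[12]=4 extend→box=[12,16)
i=13: min(r-i=3, Z[1]=0)=0; Z[13]=0
i=14: min(r-i=2, Z[2]=4)=2; Z[14]=2
i=15: min(r-i=1, Z[3]=0)=0; Z[15]=0
i=16: fresh scan; Z[16]=0
i=17: fresh scan; Z[17]=4 extend→box=[17,21)
i=18: min(r-i=3, Z[1]=0)=0; Z[18]=0
i=19: min(r-i=2, Z[2]=4)=2; Z[19]=2
i=20: min(r-i=1, Z[3]=0)=0; Z[20]=0
i=21: fresh scan; Z[21]=0
i=22: fresh scan; Z[22]=1 extend→box=[22,23)
i=23: fresh scan; Z[23]=1 extend→box=[23,24)
i=24: fresh scan; Z[24]=1 extend→box=[24,25)

[25, 0, 4, 0, 2, 0, 0, 0, 1, 2, 0, 0, 4, 0, 2, 0, 0, 4, 0, 2, 0, 0, 1, 1, 1]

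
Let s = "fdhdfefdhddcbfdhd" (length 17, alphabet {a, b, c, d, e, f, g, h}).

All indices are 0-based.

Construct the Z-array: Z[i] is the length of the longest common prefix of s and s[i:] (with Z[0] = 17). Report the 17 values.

Z[0]=17
i=1: outside box; Z[1]=0
i=2: outside box; Z[2]=0
i=3: outside box; Z[3]=0
i=4: outside box; Z[4]=1 extend→box=[4,5)
i=5: outside box; Z[5]=0
i=6: outside box; Z[6]=4 extend→box=[6,10)
i=7: min(r-i=3, Z[1]=0)=0; Z[7]=0
i=8: min(r-i=2, Z[2]=0)=0; Z[8]=0
i=9: min(r-i=1, Z[3]=0)=0; Z[9]=0
i=10: outside box; Z[10]=0
i=11: outside box; Z[11]=0
i=12: outside box; Z[12]=0
i=13: outside box; Z[13]=4 extend→box=[13,17)
i=14: min(r-i=3, Z[1]=0)=0; Z[14]=0
i=15: min(r-i=2, Z[2]=0)=0; Z[15]=0
i=16: min(r-i=1, Z[3]=0)=0; Z[16]=0

[17, 0, 0, 0, 1, 0, 4, 0, 0, 0, 0, 0, 0, 4, 0, 0, 0]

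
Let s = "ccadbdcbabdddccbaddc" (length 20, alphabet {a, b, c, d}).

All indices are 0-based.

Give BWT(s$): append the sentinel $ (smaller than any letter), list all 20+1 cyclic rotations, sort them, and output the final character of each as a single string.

cbcbccdadcdc$dadbdadb

rank  rotation               last
    0  $ccadbdcbabdddccbaddc  c
    1  abdddccbaddc$ccadbdcb  b
    2  adbdcbabdddccbaddc$cc  c
    3  addc$ccadbdcbabdddccb  b
    4  babdddccbaddc$ccadbdc  c
    5  baddc$ccadbdcbabdddcc  c
    6  bdcbabdddccbaddc$ccad  d
    7  bdddccbaddc$ccadbdcba  a
    8  c$ccadbdcbabdddccbadd  d
    9  cadbdcbabdddccbaddc$c  c
   10  cbabdddccbaddc$ccadbd  d
   11  cbaddc$ccadbdcbabdddc  c
   12  ccadbdcbabdddccbaddc$  $
   13  ccbaddc$ccadbdcbabddd  d
   14  dbdcbabdddccbaddc$cca  a
   15  dc$ccadbdcbabdddccbad  d
   16  dcbabdddccbaddc$ccadb  b
   17  dccbaddc$ccadbdcbabdd  d
   18  ddc$ccadbdcbabdddccba  a
   19  ddccbaddc$ccadbdcbabd  d
   20  dddccbaddc$ccadbdcbab  b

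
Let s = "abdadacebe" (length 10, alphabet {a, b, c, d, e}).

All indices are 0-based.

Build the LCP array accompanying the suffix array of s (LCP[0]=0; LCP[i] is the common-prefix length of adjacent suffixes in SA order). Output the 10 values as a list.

rank→(start, suffix):
  0 → (0, 'abdadacebe')
  1 → (5, 'acebe')
  2 → (3, 'adacebe')
  3 → (1, 'bdadacebe')
  4 → (8, 'be')
  5 → (6, 'cebe')
  6 → (4, 'dacebe')
  7 → (2, 'dadacebe')
  8 → (9, 'e')
  9 → (7, 'ebe')

SA = [0, 5, 3, 1, 8, 6, 4, 2, 9, 7]
i: (SA[i-1],SA[i]) lcp shared
  1: (0,5) 1 'a'
  2: (5,3) 1 'a'
  3: (3,1) 0 ''
  4: (1,8) 1 'b'
  5: (8,6) 0 ''
  6: (6,4) 0 ''
  7: (4,2) 2 'da'
  8: (2,9) 0 ''
  9: (9,7) 1 'e'

[0, 1, 1, 0, 1, 0, 0, 2, 0, 1]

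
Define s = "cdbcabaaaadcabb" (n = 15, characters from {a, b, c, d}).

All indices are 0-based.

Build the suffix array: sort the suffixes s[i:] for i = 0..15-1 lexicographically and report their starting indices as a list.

rank | idx | suffix
   0 |   6 | aaaadcabb
   1 |   7 | aaadcabb
   2 |   8 | aadcabb
   3 |   4 | abaaaadcabb
   4 |  12 | abb
   5 |   9 | adcabb
   6 |  14 | b
   7 |   5 | baaaadcabb
   8 |  13 | bb
   9 |   2 | bcabaaaadcabb
  10 |   3 | cabaaaadcabb
  11 |  11 | cabb
  12 |   0 | cdbcabaaaadcabb
  13 |   1 | dbcabaaaadcabb
  14 |  10 | dcabb

[6, 7, 8, 4, 12, 9, 14, 5, 13, 2, 3, 11, 0, 1, 10]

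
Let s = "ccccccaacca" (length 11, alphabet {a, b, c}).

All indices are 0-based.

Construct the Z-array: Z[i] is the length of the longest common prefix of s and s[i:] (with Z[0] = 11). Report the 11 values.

[11, 5, 4, 3, 2, 1, 0, 0, 2, 1, 0]

Z[0]=11
i=1: outside box; Z[1]=5 scan→box=[1,6)
i=2: min(r-i=4, Z[1]=5)=4; Z[2]=4
i=3: min(r-i=3, Z[2]=4)=3; Z[3]=3
i=4: min(r-i=2, Z[3]=3)=2; Z[4]=2
i=5: min(r-i=1, Z[4]=2)=1; Z[5]=1
i=6: outside box; Z[6]=0
i=7: outside box; Z[7]=0
i=8: outside box; Z[8]=2 scan→box=[8,10)
i=9: min(r-i=1, Z[1]=5)=1; Z[9]=1
i=10: outside box; Z[10]=0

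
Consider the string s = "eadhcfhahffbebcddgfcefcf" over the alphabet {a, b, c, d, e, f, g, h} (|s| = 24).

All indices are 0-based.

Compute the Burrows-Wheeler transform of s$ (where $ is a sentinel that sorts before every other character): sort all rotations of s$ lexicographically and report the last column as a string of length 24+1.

fehefbffhcda$bccfgehcdfda

rank  rotation                   last
    0  $eadhcfhahffbebcddgfcefcf  f
    1  adhcfhahffbebcddgfcefcf$e  e
    2  ahffbebcddgfcefcf$eadhcfh  h
    3  bcddgfcefcf$eadhcfhahffbe  e
    4  bebcddgfcefcf$eadhcfhahff  f
    5  cddgfcefcf$eadhcfhahffbeb  b
    6  cefcf$eadhcfhahffbebcddgf  f
    7  cf$eadhcfhahffbebcddgfcef  f
    8  cfhahffbebcddgfcefcf$eadh  h
    9  ddgfcefcf$eadhcfhahffbebc  c
   10  dgfcefcf$eadhcfhahffbebcd  d
   11  dhcfhahffbebcddgfcefcf$ea  a
   12  eadhcfhahffbebcddgfcefcf$  $
   13  ebcddgfcefcf$eadhcfhahffb  b
   14  efcf$eadhcfhahffbebcddgfc  c
   15  f$eadhcfhahffbebcddgfcefc  c
   16  fbebcddgfcefcf$eadhcfhahf  f
   17  fcefcf$eadhcfhahffbebcddg  g
   18  fcf$eadhcfhahffbebcddgfce  e
   19  ffbebcddgfcefcf$eadhcfhah  h
   20  fhahffbebcddgfcefcf$eadhc  c
   21  gfcefcf$eadhcfhahffbebcdd  d
   22  hahffbebcddgfcefcf$eadhcf  f
   23  hcfhahffbebcddgfcefcf$ead  d
   24  hffbebcddgfcefcf$eadhcfha  a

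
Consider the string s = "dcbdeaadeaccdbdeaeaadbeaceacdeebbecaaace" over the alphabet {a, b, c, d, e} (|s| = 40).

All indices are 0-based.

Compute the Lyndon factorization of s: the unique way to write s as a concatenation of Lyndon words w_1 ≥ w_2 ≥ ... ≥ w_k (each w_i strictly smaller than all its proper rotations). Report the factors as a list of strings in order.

["d", "c", "bde", "aadeaccdbdeae", "aadbeaceacdeebbec", "aaace"]

emit factor 1: 'd' (i=0, period=1)
emit factor 2: 'c' (i=1, period=1)
emit factor 3: 'bde' (i=2, period=3)
emit factor 4: 'aadeaccdbdeae' (i=5, period=13)
emit factor 5: 'aadbeaceacdeebbec' (i=18, period=17)
emit factor 6: 'aaace' (i=35, period=5)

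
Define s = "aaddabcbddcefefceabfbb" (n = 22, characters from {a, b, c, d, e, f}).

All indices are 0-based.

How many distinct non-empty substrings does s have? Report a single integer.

233

rank→(start, suffix):
  0 → (0, 'aaddabcbddcefefceabfbb')
  1 → (4, 'abcbddcefefceabfbb')
  2 → (17, 'abfbb')
  3 → (1, 'addabcbddcefefceabfbb')
  4 → (21, 'b')
  5 → (20, 'bb')
  6 → (5, 'bcbddcefefceabfbb')
  7 → (7, 'bddcefefceabfbb')
  8 → (18, 'bfbb')
  9 → (6, 'cbddcefefceabfbb')
  10 → (15, 'ceabfbb')
  11 → (10, 'cefefceabfbb')
  12 → (3, 'dabcbddcefefceabfbb')
  13 → (9, 'dcefefceabfbb')
  14 → (2, 'ddabcbddcefefceabfbb')
  15 → (8, 'ddcefefceabfbb')
  16 → (16, 'eabfbb')
  17 → (13, 'efceabfbb')
  18 → (11, 'efefceabfbb')
  19 → (19, 'fbb')
  20 → (14, 'fceabfbb')
  21 → (12, 'fefceabfbb')

SA = [0, 4, 17, 1, 21, 20, 5, 7, 18, 6, 15, 10, 3, 9, 2, 8, 16, 13, 11, 19, 14, 12]
i: (SA[i-1],SA[i]) lcp shared
  1: (0,4) 1 'a'
  2: (4,17) 2 'ab'
  3: (17,1) 1 'a'
  4: (1,21) 0 ''
  5: (21,20) 1 'b'
  6: (20,5) 1 'b'
  7: (5,7) 1 'b'
  8: (7,18) 1 'b'
  9: (18,6) 0 ''
  10: (6,15) 1 'c'
  11: (15,10) 2 'ce'
  12: (10,3) 0 ''
  13: (3,9) 1 'd'
  14: (9,2) 1 'd'
  15: (2,8) 2 'dd'
  16: (8,16) 0 ''
  17: (16,13) 1 'e'
  18: (13,11) 2 'ef'
  19: (11,19) 0 ''
  20: (19,14) 1 'f'
  21: (14,12) 1 'f'

n(n+1)/2 = 22·23/2 = 253
Σ LCP = 0 + 1 + 2 + 1 + 0 + 1 + 1 + 1 + 1 + 0 + 1 + 2 + 0 + 1 + 1 + 2 + 0 + 1 + 2 + 0 + 1 + 1 = 20
distinct = 253 − 20 = 233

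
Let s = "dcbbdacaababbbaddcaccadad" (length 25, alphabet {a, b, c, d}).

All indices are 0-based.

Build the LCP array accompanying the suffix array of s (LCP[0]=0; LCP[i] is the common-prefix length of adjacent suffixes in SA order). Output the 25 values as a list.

[0, 1, 2, 1, 2, 1, 2, 2, 0, 2, 1, 2, 2, 1, 0, 2, 2, 1, 1, 0, 1, 2, 1, 2, 1]

rank→(start, suffix):
  0 → (7, 'aababbbaddcaccadad')
  1 → (8, 'ababbbaddcaccadad')
  2 → (10, 'abbbaddcaccadad')
  3 → (5, 'acaababbbaddcaccadad')
  4 → (18, 'accadad')
  5 → (23, 'ad')
  6 → (21, 'adad')
  7 → (14, 'addcaccadad')
  8 → (9, 'babbbaddcaccadad')
  9 → (13, 'baddcaccadad')
  10 → (12, 'bbaddcaccadad')
  11 → (11, 'bbbaddcaccadad')
  12 → (2, 'bbdacaababbbaddcaccadad')
  13 → (3, 'bdacaababbbaddcaccadad')
  14 → (6, 'caababbbaddcaccadad')
  15 → (17, 'caccadad')
  16 → (20, 'cadad')
  17 → (1, 'cbbdacaababbbaddcaccadad')
  18 → (19, 'ccadad')
  19 → (24, 'd')
  20 → (4, 'dacaababbbaddcaccadad')
  21 → (22, 'dad')
  22 → (16, 'dcaccadad')
  23 → (0, 'dcbbdacaababbbaddcaccadad')
  24 → (15, 'ddcaccadad')

SA = [7, 8, 10, 5, 18, 23, 21, 14, 9, 13, 12, 11, 2, 3, 6, 17, 20, 1, 19, 24, 4, 22, 16, 0, 15]
rank  pair      lcp
   1  s[7:],s[8:]  1  'a'
   2  s[8:],s[10:]  2  'ab'
   3  s[10:],s[5:]  1  'a'
   4  s[5:],s[18:]  2  'ac'
   5  s[18:],s[23:]  1  'a'
   6  s[23:],s[21:]  2  'ad'
   7  s[21:],s[14:]  2  'ad'
   8  s[14:],s[9:]  0  ''
   9  s[9:],s[13:]  2  'ba'
  10  s[13:],s[12:]  1  'b'
  11  s[12:],s[11:]  2  'bb'
  12  s[11:],s[2:]  2  'bb'
  13  s[2:],s[3:]  1  'b'
  14  s[3:],s[6:]  0  ''
  15  s[6:],s[17:]  2  'ca'
  16  s[17:],s[20:]  2  'ca'
  17  s[20:],s[1:]  1  'c'
  18  s[1:],s[19:]  1  'c'
  19  s[19:],s[24:]  0  ''
  20  s[24:],s[4:]  1  'd'
  21  s[4:],s[22:]  2  'da'
  22  s[22:],s[16:]  1  'd'
  23  s[16:],s[0:]  2  'dc'
  24  s[0:],s[15:]  1  'd'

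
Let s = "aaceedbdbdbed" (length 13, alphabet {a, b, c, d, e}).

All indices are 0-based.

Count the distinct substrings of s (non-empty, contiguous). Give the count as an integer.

76

sorted suffixes:
  #0 SA[0]=0  'aaceedbdbdbed'
  #1 SA[1]=1  'aceedbdbdbed'
  #2 SA[2]=6  'bdbdbed'
  #3 SA[3]=8  'bdbed'
  #4 SA[4]=10  'bed'
  #5 SA[5]=2  'ceedbdbdbed'
  #6 SA[6]=12  'd'
  #7 SA[7]=5  'dbdbdbed'
  #8 SA[8]=7  'dbdbed'
  #9 SA[9]=9  'dbed'
  #10 SA[10]=11  'ed'
  #11 SA[11]=4  'edbdbdbed'
  #12 SA[12]=3  'eedbdbdbed'

SA = [0, 1, 6, 8, 10, 2, 12, 5, 7, 9, 11, 4, 3]
[i] adj suffixes → lcp
  [1] 0/1 → 1 ('a')
  [2] 1/6 → 0 ('')
  [3] 6/8 → 3 ('bdb')
  [4] 8/10 → 1 ('b')
  [5] 10/2 → 0 ('')
  [6] 2/12 → 0 ('')
  [7] 12/5 → 1 ('d')
  [8] 5/7 → 4 ('dbdb')
  [9] 7/9 → 2 ('db')
  [10] 9/11 → 0 ('')
  [11] 11/4 → 2 ('ed')
  [12] 4/3 → 1 ('e')

n(n+1)/2 = 13·14/2 = 91
Σ LCP = 0 + 1 + 0 + 3 + 1 + 0 + 0 + 1 + 4 + 2 + 0 + 2 + 1 = 15
distinct = 91 − 15 = 76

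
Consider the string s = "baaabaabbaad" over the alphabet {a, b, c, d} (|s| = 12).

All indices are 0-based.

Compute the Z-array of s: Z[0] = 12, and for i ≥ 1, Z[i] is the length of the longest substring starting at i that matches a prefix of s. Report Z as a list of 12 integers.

[12, 0, 0, 0, 3, 0, 0, 1, 3, 0, 0, 0]

Z[0]=12
i=1: fresh scan; Z[1]=0
i=2: fresh scan; Z[2]=0
i=3: fresh scan; Z[3]=0
i=4: fresh scan; Z[4]=3 extend→box=[4,7)
i=5: min(r-i=2, Z[1]=0)=0; Z[5]=0
i=6: min(r-i=1, Z[2]=0)=0; Z[6]=0
i=7: fresh scan; Z[7]=1 extend→box=[7,8)
i=8: fresh scan; Z[8]=3 extend→box=[8,11)
i=9: min(r-i=2, Z[1]=0)=0; Z[9]=0
i=10: min(r-i=1, Z[2]=0)=0; Z[10]=0
i=11: fresh scan; Z[11]=0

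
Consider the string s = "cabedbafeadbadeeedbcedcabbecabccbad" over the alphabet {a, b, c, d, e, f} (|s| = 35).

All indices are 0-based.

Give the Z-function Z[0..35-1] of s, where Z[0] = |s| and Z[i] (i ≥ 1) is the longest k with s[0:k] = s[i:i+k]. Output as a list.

[35, 0, 0, 0, 0, 0, 0, 0, 0, 0, 0, 0, 0, 0, 0, 0, 0, 0, 0, 1, 0, 0, 3, 0, 0, 0, 0, 3, 0, 0, 1, 1, 0, 0, 0]

Z[0]=35
i=1: fresh scan; Z[1]=0
i=2: fresh scan; Z[2]=0
i=3: fresh scan; Z[3]=0
i=4: fresh scan; Z[4]=0
i=5: fresh scan; Z[5]=0
i=6: fresh scan; Z[6]=0
i=7: fresh scan; Z[7]=0
i=8: fresh scan; Z[8]=0
i=9: fresh scan; Z[9]=0
i=10: fresh scan; Z[10]=0
i=11: fresh scan; Z[11]=0
i=12: fresh scan; Z[12]=0
i=13: fresh scan; Z[13]=0
i=14: fresh scan; Z[14]=0
i=15: fresh scan; Z[15]=0
i=16: fresh scan; Z[16]=0
i=17: fresh scan; Z[17]=0
i=18: fresh scan; Z[18]=0
i=19: fresh scan; Z[19]=1 extend→box=[19,20)
i=20: fresh scan; Z[20]=0
i=21: fresh scan; Z[21]=0
i=22: fresh scan; Z[22]=3 extend→box=[22,25)
i=23: min(r-i=2, Z[1]=0)=0; Z[23]=0
i=24: min(r-i=1, Z[2]=0)=0; Z[24]=0
i=25: fresh scan; Z[25]=0
i=26: fresh scan; Z[26]=0
i=27: fresh scan; Z[27]=3 extend→box=[27,30)
i=28: min(r-i=2, Z[1]=0)=0; Z[28]=0
i=29: min(r-i=1, Z[2]=0)=0; Z[29]=0
i=30: fresh scan; Z[30]=1 extend→box=[30,31)
i=31: fresh scan; Z[31]=1 extend→box=[31,32)
i=32: fresh scan; Z[32]=0
i=33: fresh scan; Z[33]=0
i=34: fresh scan; Z[34]=0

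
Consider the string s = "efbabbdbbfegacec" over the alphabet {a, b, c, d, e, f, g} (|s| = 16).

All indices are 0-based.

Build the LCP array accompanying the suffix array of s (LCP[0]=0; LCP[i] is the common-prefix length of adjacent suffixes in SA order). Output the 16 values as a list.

[0, 1, 0, 1, 2, 1, 1, 0, 1, 0, 0, 1, 1, 0, 1, 0]

rank | idx | suffix
   0 |   3 | abbdbbfegacec
   1 |  12 | acec
   2 |   2 | babbdbbfegacec
   3 |   4 | bbdbbfegacec
   4 |   7 | bbfegacec
   5 |   5 | bdbbfegacec
   6 |   8 | bfegacec
   7 |  15 | c
   8 |  13 | cec
   9 |   6 | dbbfegacec
  10 |  14 | ec
  11 |   0 | efbabbdbbfegacec
  12 |  10 | egacec
  13 |   1 | fbabbdbbfegacec
  14 |   9 | fegacec
  15 |  11 | gacec

SA = [3, 12, 2, 4, 7, 5, 8, 15, 13, 6, 14, 0, 10, 1, 9, 11]
i: (SA[i-1],SA[i]) lcp shared
  1: (3,12) 1 'a'
  2: (12,2) 0 ''
  3: (2,4) 1 'b'
  4: (4,7) 2 'bb'
  5: (7,5) 1 'b'
  6: (5,8) 1 'b'
  7: (8,15) 0 ''
  8: (15,13) 1 'c'
  9: (13,6) 0 ''
  10: (6,14) 0 ''
  11: (14,0) 1 'e'
  12: (0,10) 1 'e'
  13: (10,1) 0 ''
  14: (1,9) 1 'f'
  15: (9,11) 0 ''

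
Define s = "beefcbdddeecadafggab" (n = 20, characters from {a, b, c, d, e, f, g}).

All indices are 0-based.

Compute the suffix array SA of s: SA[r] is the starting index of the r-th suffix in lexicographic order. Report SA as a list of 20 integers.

rank→(start, suffix):
  0 → (18, 'ab')
  1 → (12, 'adafggab')
  2 → (14, 'afggab')
  3 → (19, 'b')
  4 → (5, 'bdddeecadafggab')
  5 → (0, 'beefcbdddeecadafggab')
  6 → (11, 'cadafggab')
  7 → (4, 'cbdddeecadafggab')
  8 → (13, 'dafggab')
  9 → (6, 'dddeecadafggab')
  10 → (7, 'ddeecadafggab')
  11 → (8, 'deecadafggab')
  12 → (10, 'ecadafggab')
  13 → (9, 'eecadafggab')
  14 → (1, 'eefcbdddeecadafggab')
  15 → (2, 'efcbdddeecadafggab')
  16 → (3, 'fcbdddeecadafggab')
  17 → (15, 'fggab')
  18 → (17, 'gab')
  19 → (16, 'ggab')

[18, 12, 14, 19, 5, 0, 11, 4, 13, 6, 7, 8, 10, 9, 1, 2, 3, 15, 17, 16]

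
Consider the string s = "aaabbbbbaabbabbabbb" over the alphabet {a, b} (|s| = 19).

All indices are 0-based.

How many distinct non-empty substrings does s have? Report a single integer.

140

rank | idx | suffix
   0 |   0 | aaabbbbbaabbabbabbb
   1 |   8 | aabbabbabbb
   2 |   1 | aabbbbbaabbabbabbb
   3 |   9 | abbabbabbb
   4 |  12 | abbabbb
   5 |  15 | abbb
   6 |   2 | abbbbbaabbabbabbb
   7 |  18 | b
   8 |   7 | baabbabbabbb
   9 |  11 | babbabbb
  10 |  14 | babbb
  11 |  17 | bb
  12 |   6 | bbaabbabbabbb
  13 |  10 | bbabbabbb
  14 |  13 | bbabbb
  15 |  16 | bbb
  16 |   5 | bbbaabbabbabbb
  17 |   4 | bbbbaabbabbabbb
  18 |   3 | bbbbbaabbabbabbb

SA = [0, 8, 1, 9, 12, 15, 2, 18, 7, 11, 14, 17, 6, 10, 13, 16, 5, 4, 3]
rank  pair      lcp
   1  s[0:],s[8:]  2  'aa'
   2  s[8:],s[1:]  4  'aabb'
   3  s[1:],s[9:]  1  'a'
   4  s[9:],s[12:]  6  'abbabb'
   5  s[12:],s[15:]  3  'abb'
   6  s[15:],s[2:]  4  'abbb'
   7  s[2:],s[18:]  0  ''
   8  s[18:],s[7:]  1  'b'
   9  s[7:],s[11:]  2  'ba'
  10  s[11:],s[14:]  4  'babb'
  11  s[14:],s[17:]  1  'b'
  12  s[17:],s[6:]  2  'bb'
  13  s[6:],s[10:]  3  'bba'
  14  s[10:],s[13:]  5  'bbabb'
  15  s[13:],s[16:]  2  'bb'
  16  s[16:],s[5:]  3  'bbb'
  17  s[5:],s[4:]  3  'bbb'
  18  s[4:],s[3:]  4  'bbbb'

n(n+1)/2 = 19·20/2 = 190
Σ LCP = 0 + 2 + 4 + 1 + 6 + 3 + 4 + 0 + 1 + 2 + 4 + 1 + 2 + 3 + 5 + 2 + 3 + 3 + 4 = 50
distinct = 190 − 50 = 140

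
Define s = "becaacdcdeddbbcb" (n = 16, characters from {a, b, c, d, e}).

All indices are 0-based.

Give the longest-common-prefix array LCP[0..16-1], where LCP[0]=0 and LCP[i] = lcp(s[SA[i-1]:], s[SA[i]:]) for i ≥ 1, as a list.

sorted suffixes:
  #0 SA[0]=3  'aacdcdeddbbcb'
  #1 SA[1]=4  'acdcdeddbbcb'
  #2 SA[2]=15  'b'
  #3 SA[3]=12  'bbcb'
  #4 SA[4]=13  'bcb'
  #5 SA[5]=0  'becaacdcdeddbbcb'
  #6 SA[6]=2  'caacdcdeddbbcb'
  #7 SA[7]=14  'cb'
  #8 SA[8]=5  'cdcdeddbbcb'
  #9 SA[9]=7  'cdeddbbcb'
  #10 SA[10]=11  'dbbcb'
  #11 SA[11]=6  'dcdeddbbcb'
  #12 SA[12]=10  'ddbbcb'
  #13 SA[13]=8  'deddbbcb'
  #14 SA[14]=1  'ecaacdcdeddbbcb'
  #15 SA[15]=9  'eddbbcb'

SA = [3, 4, 15, 12, 13, 0, 2, 14, 5, 7, 11, 6, 10, 8, 1, 9]
[i] adj suffixes → lcp
  [1] 3/4 → 1 ('a')
  [2] 4/15 → 0 ('')
  [3] 15/12 → 1 ('b')
  [4] 12/13 → 1 ('b')
  [5] 13/0 → 1 ('b')
  [6] 0/2 → 0 ('')
  [7] 2/14 → 1 ('c')
  [8] 14/5 → 1 ('c')
  [9] 5/7 → 2 ('cd')
  [10] 7/11 → 0 ('')
  [11] 11/6 → 1 ('d')
  [12] 6/10 → 1 ('d')
  [13] 10/8 → 1 ('d')
  [14] 8/1 → 0 ('')
  [15] 1/9 → 1 ('e')

[0, 1, 0, 1, 1, 1, 0, 1, 1, 2, 0, 1, 1, 1, 0, 1]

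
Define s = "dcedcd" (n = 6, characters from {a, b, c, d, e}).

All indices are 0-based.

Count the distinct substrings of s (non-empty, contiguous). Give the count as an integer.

sorted suffixes:
  #0 SA[0]=4  'cd'
  #1 SA[1]=1  'cedcd'
  #2 SA[2]=5  'd'
  #3 SA[3]=3  'dcd'
  #4 SA[4]=0  'dcedcd'
  #5 SA[5]=2  'edcd'

SA = [4, 1, 5, 3, 0, 2]
i: (SA[i-1],SA[i]) lcp shared
  1: (4,1) 1 'c'
  2: (1,5) 0 ''
  3: (5,3) 1 'd'
  4: (3,0) 2 'dc'
  5: (0,2) 0 ''

n(n+1)/2 = 6·7/2 = 21
Σ LCP = 0 + 1 + 0 + 1 + 2 + 0 = 4
distinct = 21 − 4 = 17

17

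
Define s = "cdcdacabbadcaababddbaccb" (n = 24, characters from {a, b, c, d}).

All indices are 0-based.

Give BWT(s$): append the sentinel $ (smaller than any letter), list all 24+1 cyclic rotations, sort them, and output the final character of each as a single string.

bcacbdbbcadbaadacad$cdacb

rank  rotation                   last
    0  $cdcdacabbadcaababddbaccb  b
    1  aababddbaccb$cdcdacabbadc  c
    2  ababddbaccb$cdcdacabbadca  a
    3  abbadcaababddbaccb$cdcdac  c
    4  abddbaccb$cdcdacabbadcaab  b
    5  acabbadcaababddbaccb$cdcd  d
    6  accb$cdcdacabbadcaababddb  b
    7  adcaababddbaccb$cdcdacabb  b
    8  b$cdcdacabbadcaababddbacc  c
    9  babddbaccb$cdcdacabbadcaa  a
   10  baccb$cdcdacabbadcaababdd  d
   11  badcaababddbaccb$cdcdacab  b
   12  bbadcaababddbaccb$cdcdaca  a
   13  bddbaccb$cdcdacabbadcaaba  a
   14  caababddbaccb$cdcdacabbad  d
   15  cabbadcaababddbaccb$cdcda  a
   16  cb$cdcdacabbadcaababddbac  c
   17  ccb$cdcdacabbadcaababddba  a
   18  cdacabbadcaababddbaccb$cd  d
   19  cdcdacabbadcaababddbaccb$  $
   20  dacabbadcaababddbaccb$cdc  c
   21  dbaccb$cdcdacabbadcaababd  d
   22  dcaababddbaccb$cdcdacabba  a
   23  dcdacabbadcaababddbaccb$c  c
   24  ddbaccb$cdcdacabbadcaabab  b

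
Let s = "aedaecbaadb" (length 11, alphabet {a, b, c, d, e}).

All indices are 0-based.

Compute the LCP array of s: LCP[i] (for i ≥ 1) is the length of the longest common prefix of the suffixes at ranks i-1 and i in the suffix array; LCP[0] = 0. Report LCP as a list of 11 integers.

rank | idx | suffix
   0 |   7 | aadb
   1 |   8 | adb
   2 |   3 | aecbaadb
   3 |   0 | aedaecbaadb
   4 |  10 | b
   5 |   6 | baadb
   6 |   5 | cbaadb
   7 |   2 | daecbaadb
   8 |   9 | db
   9 |   4 | ecbaadb
  10 |   1 | edaecbaadb

SA = [7, 8, 3, 0, 10, 6, 5, 2, 9, 4, 1]
rank  pair      lcp
   1  s[7:],s[8:]  1  'a'
   2  s[8:],s[3:]  1  'a'
   3  s[3:],s[0:]  2  'ae'
   4  s[0:],s[10:]  0  ''
   5  s[10:],s[6:]  1  'b'
   6  s[6:],s[5:]  0  ''
   7  s[5:],s[2:]  0  ''
   8  s[2:],s[9:]  1  'd'
   9  s[9:],s[4:]  0  ''
  10  s[4:],s[1:]  1  'e'

[0, 1, 1, 2, 0, 1, 0, 0, 1, 0, 1]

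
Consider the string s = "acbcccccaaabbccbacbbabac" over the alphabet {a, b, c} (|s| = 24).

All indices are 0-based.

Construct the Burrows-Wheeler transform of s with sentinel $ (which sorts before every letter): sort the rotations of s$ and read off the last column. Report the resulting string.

ccababb$baccabcaccaacbccb

rank  rotation                   last
    0  $acbcccccaaabbccbacbbabac  c
    1  aaabbccbacbbabac$acbccccc  c
    2  aabbccbacbbabac$acbccccca  a
    3  abac$acbcccccaaabbccbacbb  b
    4  abbccbacbbabac$acbcccccaa  a
    5  ac$acbcccccaaabbccbacbbab  b
    6  acbbabac$acbcccccaaabbccb  b
    7  acbcccccaaabbccbacbbabac$  $
    8  babac$acbcccccaaabbccbacb  b
    9  bac$acbcccccaaabbccbacbba  a
   10  bacbbabac$acbcccccaaabbcc  c
   11  bbabac$acbcccccaaabbccbac  c
   12  bbccbacbbabac$acbcccccaaa  a
   13  bccbacbbabac$acbcccccaaab  b
   14  bcccccaaabbccbacbbabac$ac  c
   15  c$acbcccccaaabbccbacbbaba  a
   16  caaabbccbacbbabac$acbcccc  c
   17  cbacbbabac$acbcccccaaabbc  c
   18  cbbabac$acbcccccaaabbccba  a
   19  cbcccccaaabbccbacbbabac$a  a
   20  ccaaabbccbacbbabac$acbccc  c
   21  ccbacbbabac$acbcccccaaabb  b
   22  cccaaabbccbacbbabac$acbcc  c
   23  ccccaaabbccbacbbabac$acbc  c
   24  cccccaaabbccbacbbabac$acb  b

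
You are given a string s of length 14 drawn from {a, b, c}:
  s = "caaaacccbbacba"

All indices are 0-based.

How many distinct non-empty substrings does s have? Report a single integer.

rank | idx | suffix
   0 |  13 | a
   1 |   1 | aaaacccbbacba
   2 |   2 | aaacccbbacba
   3 |   3 | aacccbbacba
   4 |  10 | acba
   5 |   4 | acccbbacba
   6 |  12 | ba
   7 |   9 | bacba
   8 |   8 | bbacba
   9 |   0 | caaaacccbbacba
  10 |  11 | cba
  11 |   7 | cbbacba
  12 |   6 | ccbbacba
  13 |   5 | cccbbacba

SA = [13, 1, 2, 3, 10, 4, 12, 9, 8, 0, 11, 7, 6, 5]
[i] adj suffixes → lcp
  [1] 13/1 → 1 ('a')
  [2] 1/2 → 3 ('aaa')
  [3] 2/3 → 2 ('aa')
  [4] 3/10 → 1 ('a')
  [5] 10/4 → 2 ('ac')
  [6] 4/12 → 0 ('')
  [7] 12/9 → 2 ('ba')
  [8] 9/8 → 1 ('b')
  [9] 8/0 → 0 ('')
  [10] 0/11 → 1 ('c')
  [11] 11/7 → 2 ('cb')
  [12] 7/6 → 1 ('c')
  [13] 6/5 → 2 ('cc')

n(n+1)/2 = 14·15/2 = 105
Σ LCP = 0 + 1 + 3 + 2 + 1 + 2 + 0 + 2 + 1 + 0 + 1 + 2 + 1 + 2 = 18
distinct = 105 − 18 = 87

87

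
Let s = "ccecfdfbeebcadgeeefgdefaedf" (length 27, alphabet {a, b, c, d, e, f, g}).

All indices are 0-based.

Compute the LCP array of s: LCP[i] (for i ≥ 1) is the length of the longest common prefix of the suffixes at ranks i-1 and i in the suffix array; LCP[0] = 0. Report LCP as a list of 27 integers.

sorted suffixes:
  #0 SA[0]=12  'adgeeefgdefaedf'
  #1 SA[1]=23  'aedf'
  #2 SA[2]=10  'bcadgeeefgdefaedf'
  #3 SA[3]=7  'beebcadgeeefgdefaedf'
  #4 SA[4]=11  'cadgeeefgdefaedf'
  #5 SA[5]=0  'ccecfdfbeebcadgeeefgdefaedf'
  #6 SA[6]=1  'cecfdfbeebcadgeeefgdefaedf'
  #7 SA[7]=3  'cfdfbeebcadgeeefgdefaedf'
  #8 SA[8]=20  'defaedf'
  #9 SA[9]=25  'df'
  #10 SA[10]=5  'dfbeebcadgeeefgdefaedf'
  #11 SA[11]=13  'dgeeefgdefaedf'
  #12 SA[12]=9  'ebcadgeeefgdefaedf'
  #13 SA[13]=2  'ecfdfbeebcadgeeefgdefaedf'
  #14 SA[14]=24  'edf'
  #15 SA[15]=8  'eebcadgeeefgdefaedf'
  #16 SA[16]=15  'eeefgdefaedf'
  #17 SA[17]=16  'eefgdefaedf'
  #18 SA[18]=21  'efaedf'
  #19 SA[19]=17  'efgdefaedf'
  #20 SA[20]=26  'f'
  #21 SA[21]=22  'faedf'
  #22 SA[22]=6  'fbeebcadgeeefgdefaedf'
  #23 SA[23]=4  'fdfbeebcadgeeefgdefaedf'
  #24 SA[24]=18  'fgdefaedf'
  #25 SA[25]=19  'gdefaedf'
  #26 SA[26]=14  'geeefgdefaedf'

SA = [12, 23, 10, 7, 11, 0, 1, 3, 20, 25, 5, 13, 9, 2, 24, 8, 15, 16, 21, 17, 26, 22, 6, 4, 18, 19, 14]
[i] adj suffixes → lcp
  [1] 12/23 → 1 ('a')
  [2] 23/10 → 0 ('')
  [3] 10/7 → 1 ('b')
  [4] 7/11 → 0 ('')
  [5] 11/0 → 1 ('c')
  [6] 0/1 → 1 ('c')
  [7] 1/3 → 1 ('c')
  [8] 3/20 → 0 ('')
  [9] 20/25 → 1 ('d')
  [10] 25/5 → 2 ('df')
  [11] 5/13 → 1 ('d')
  [12] 13/9 → 0 ('')
  [13] 9/2 → 1 ('e')
  [14] 2/24 → 1 ('e')
  [15] 24/8 → 1 ('e')
  [16] 8/15 → 2 ('ee')
  [17] 15/16 → 2 ('ee')
  [18] 16/21 → 1 ('e')
  [19] 21/17 → 2 ('ef')
  [20] 17/26 → 0 ('')
  [21] 26/22 → 1 ('f')
  [22] 22/6 → 1 ('f')
  [23] 6/4 → 1 ('f')
  [24] 4/18 → 1 ('f')
  [25] 18/19 → 0 ('')
  [26] 19/14 → 1 ('g')

[0, 1, 0, 1, 0, 1, 1, 1, 0, 1, 2, 1, 0, 1, 1, 1, 2, 2, 1, 2, 0, 1, 1, 1, 1, 0, 1]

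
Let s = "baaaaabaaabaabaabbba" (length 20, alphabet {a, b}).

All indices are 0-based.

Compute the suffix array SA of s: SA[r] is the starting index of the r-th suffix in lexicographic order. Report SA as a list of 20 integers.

[19, 1, 2, 3, 7, 4, 8, 11, 14, 5, 9, 12, 15, 18, 0, 6, 10, 13, 17, 16]

rank→(start, suffix):
  0 → (19, 'a')
  1 → (1, 'aaaaabaaabaabaabbba')
  2 → (2, 'aaaabaaabaabaabbba')
  3 → (3, 'aaabaaabaabaabbba')
  4 → (7, 'aaabaabaabbba')
  5 → (4, 'aabaaabaabaabbba')
  6 → (8, 'aabaabaabbba')
  7 → (11, 'aabaabbba')
  8 → (14, 'aabbba')
  9 → (5, 'abaaabaabaabbba')
  10 → (9, 'abaabaabbba')
  11 → (12, 'abaabbba')
  12 → (15, 'abbba')
  13 → (18, 'ba')
  14 → (0, 'baaaaabaaabaabaabbba')
  15 → (6, 'baaabaabaabbba')
  16 → (10, 'baabaabbba')
  17 → (13, 'baabbba')
  18 → (17, 'bba')
  19 → (16, 'bbba')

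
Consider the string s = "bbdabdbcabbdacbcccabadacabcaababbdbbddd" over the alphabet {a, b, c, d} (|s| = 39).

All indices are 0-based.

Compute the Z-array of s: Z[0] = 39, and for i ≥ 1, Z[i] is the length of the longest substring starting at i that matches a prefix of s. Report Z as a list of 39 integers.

[39, 1, 0, 0, 1, 0, 1, 0, 0, 4, 1, 0, 0, 0, 1, 0, 0, 0, 0, 1, 0, 0, 0, 0, 0, 1, 0, 0, 0, 1, 0, 3, 1, 0, 3, 1, 0, 0, 0]

Z[0]=39
i=1: outside box; Z[1]=1 extend→box=[1,2)
i=2: outside box; Z[2]=0
i=3: outside box; Z[3]=0
i=4: outside box; Z[4]=1 extend→box=[4,5)
i=5: outside box; Z[5]=0
i=6: outside box; Z[6]=1 extend→box=[6,7)
i=7: outside box; Z[7]=0
i=8: outside box; Z[8]=0
i=9: outside box; Z[9]=4 extend→box=[9,13)
i=10: min(r-i=3, Z[1]=1)=1; Z[10]=1
i=11: min(r-i=2, Z[2]=0)=0; Z[11]=0
i=12: min(r-i=1, Z[3]=0)=0; Z[12]=0
i=13: outside box; Z[13]=0
i=14: outside box; Z[14]=1 extend→box=[14,15)
i=15: outside box; Z[15]=0
i=16: outside box; Z[16]=0
i=17: outside box; Z[17]=0
i=18: outside box; Z[18]=0
i=19: outside box; Z[19]=1 extend→box=[19,20)
i=20: outside box; Z[20]=0
i=21: outside box; Z[21]=0
i=22: outside box; Z[22]=0
i=23: outside box; Z[23]=0
i=24: outside box; Z[24]=0
i=25: outside box; Z[25]=1 extend→box=[25,26)
i=26: outside box; Z[26]=0
i=27: outside box; Z[27]=0
i=28: outside box; Z[28]=0
i=29: outside box; Z[29]=1 extend→box=[29,30)
i=30: outside box; Z[30]=0
i=31: outside box; Z[31]=3 extend→box=[31,34)
i=32: min(r-i=2, Z[1]=1)=1; Z[32]=1
i=33: min(r-i=1, Z[2]=0)=0; Z[33]=0
i=34: outside box; Z[34]=3 extend→box=[34,37)
i=35: min(r-i=2, Z[1]=1)=1; Z[35]=1
i=36: min(r-i=1, Z[2]=0)=0; Z[36]=0
i=37: outside box; Z[37]=0
i=38: outside box; Z[38]=0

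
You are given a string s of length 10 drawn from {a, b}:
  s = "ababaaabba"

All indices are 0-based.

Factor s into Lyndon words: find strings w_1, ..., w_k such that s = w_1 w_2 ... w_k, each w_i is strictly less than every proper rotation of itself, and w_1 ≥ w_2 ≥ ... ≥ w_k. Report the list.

["ab", "ab", "aaabb", "a"]

emit factor 1: 'ab' (i=0, period=2)
emit factor 2: 'ab' (i=2, period=2)
emit factor 3: 'aaabb' (i=4, period=5)
emit factor 4: 'a' (i=9, period=1)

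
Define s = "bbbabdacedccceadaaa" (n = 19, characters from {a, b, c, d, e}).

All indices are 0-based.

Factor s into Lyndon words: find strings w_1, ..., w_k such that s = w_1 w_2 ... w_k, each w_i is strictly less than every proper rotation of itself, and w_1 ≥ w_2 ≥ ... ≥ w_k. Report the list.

emit factor 1: 'b' (i=0, period=1)
emit factor 2: 'b' (i=1, period=1)
emit factor 3: 'b' (i=2, period=1)
emit factor 4: 'abdacedcccead' (i=3, period=13)
emit factor 5: 'a' (i=16, period=1)
emit factor 6: 'a' (i=17, period=1)
emit factor 7: 'a' (i=18, period=1)

["b", "b", "b", "abdacedcccead", "a", "a", "a"]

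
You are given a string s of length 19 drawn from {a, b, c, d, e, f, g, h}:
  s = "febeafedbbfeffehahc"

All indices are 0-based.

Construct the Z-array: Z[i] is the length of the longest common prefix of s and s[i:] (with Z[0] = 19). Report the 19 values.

Z[0]=19
i=1: fresh scan; Z[1]=0
i=2: fresh scan; Z[2]=0
i=3: fresh scan; Z[3]=0
i=4: fresh scan; Z[4]=0
i=5: fresh scan; Z[5]=2 scan→box=[5,7)
i=6: min(r-i=1, Z[1]=0)=0; Z[6]=0
i=7: fresh scan; Z[7]=0
i=8: fresh scan; Z[8]=0
i=9: fresh scan; Z[9]=0
i=10: fresh scan; Z[10]=2 scan→box=[10,12)
i=11: min(r-i=1, Z[1]=0)=0; Z[11]=0
i=12: fresh scan; Z[12]=1 scan→box=[12,13)
i=13: fresh scan; Z[13]=2 scan→box=[13,15)
i=14: min(r-i=1, Z[1]=0)=0; Z[14]=0
i=15: fresh scan; Z[15]=0
i=16: fresh scan; Z[16]=0
i=17: fresh scan; Z[17]=0
i=18: fresh scan; Z[18]=0

[19, 0, 0, 0, 0, 2, 0, 0, 0, 0, 2, 0, 1, 2, 0, 0, 0, 0, 0]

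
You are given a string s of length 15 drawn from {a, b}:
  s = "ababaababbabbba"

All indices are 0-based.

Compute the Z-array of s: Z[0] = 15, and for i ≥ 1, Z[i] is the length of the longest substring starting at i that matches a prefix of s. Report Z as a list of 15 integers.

[15, 0, 3, 0, 1, 4, 0, 2, 0, 0, 2, 0, 0, 0, 1]

Z[0]=15
i=1: fresh scan; Z[1]=0
i=2: fresh scan; Z[2]=3 scan→box=[2,5)
i=3: min(r-i=2, Z[1]=0)=0; Z[3]=0
i=4: min(r-i=1, Z[2]=3)=1; Z[4]=1
i=5: fresh scan; Z[5]=4 scan→box=[5,9)
i=6: min(r-i=3, Z[1]=0)=0; Z[6]=0
i=7: min(r-i=2, Z[2]=3)=2; Z[7]=2
i=8: min(r-i=1, Z[3]=0)=0; Z[8]=0
i=9: fresh scan; Z[9]=0
i=10: fresh scan; Z[10]=2 scan→box=[10,12)
i=11: min(r-i=1, Z[1]=0)=0; Z[11]=0
i=12: fresh scan; Z[12]=0
i=13: fresh scan; Z[13]=0
i=14: fresh scan; Z[14]=1 scan→box=[14,15)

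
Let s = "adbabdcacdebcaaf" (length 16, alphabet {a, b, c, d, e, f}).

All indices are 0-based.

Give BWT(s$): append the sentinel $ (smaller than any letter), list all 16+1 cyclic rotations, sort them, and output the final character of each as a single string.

fcbc$adeabdaabcda

rank  rotation           last
    0  $adbabdcacdebcaaf  f
    1  aaf$adbabdcacdebc  c
    2  abdcacdebcaaf$adb  b
    3  acdebcaaf$adbabdc  c
    4  adbabdcacdebcaaf$  $
    5  af$adbabdcacdebca  a
    6  babdcacdebcaaf$ad  d
    7  bcaaf$adbabdcacde  e
    8  bdcacdebcaaf$adba  a
    9  caaf$adbabdcacdeb  b
   10  cacdebcaaf$adbabd  d
   11  cdebcaaf$adbabdca  a
   12  dbabdcacdebcaaf$a  a
   13  dcacdebcaaf$adbab  b
   14  debcaaf$adbabdcac  c
   15  ebcaaf$adbabdcacd  d
   16  f$adbabdcacdebcaa  a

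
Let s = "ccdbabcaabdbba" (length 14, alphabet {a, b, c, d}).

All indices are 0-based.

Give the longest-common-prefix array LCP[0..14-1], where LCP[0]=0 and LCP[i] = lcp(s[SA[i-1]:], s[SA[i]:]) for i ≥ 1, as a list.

rank→(start, suffix):
  0 → (13, 'a')
  1 → (7, 'aabdbba')
  2 → (4, 'abcaabdbba')
  3 → (8, 'abdbba')
  4 → (12, 'ba')
  5 → (3, 'babcaabdbba')
  6 → (11, 'bba')
  7 → (5, 'bcaabdbba')
  8 → (9, 'bdbba')
  9 → (6, 'caabdbba')
  10 → (0, 'ccdbabcaabdbba')
  11 → (1, 'cdbabcaabdbba')
  12 → (2, 'dbabcaabdbba')
  13 → (10, 'dbba')

SA = [13, 7, 4, 8, 12, 3, 11, 5, 9, 6, 0, 1, 2, 10]
rank  pair      lcp
   1  s[13:],s[7:]  1  'a'
   2  s[7:],s[4:]  1  'a'
   3  s[4:],s[8:]  2  'ab'
   4  s[8:],s[12:]  0  ''
   5  s[12:],s[3:]  2  'ba'
   6  s[3:],s[11:]  1  'b'
   7  s[11:],s[5:]  1  'b'
   8  s[5:],s[9:]  1  'b'
   9  s[9:],s[6:]  0  ''
  10  s[6:],s[0:]  1  'c'
  11  s[0:],s[1:]  1  'c'
  12  s[1:],s[2:]  0  ''
  13  s[2:],s[10:]  2  'db'

[0, 1, 1, 2, 0, 2, 1, 1, 1, 0, 1, 1, 0, 2]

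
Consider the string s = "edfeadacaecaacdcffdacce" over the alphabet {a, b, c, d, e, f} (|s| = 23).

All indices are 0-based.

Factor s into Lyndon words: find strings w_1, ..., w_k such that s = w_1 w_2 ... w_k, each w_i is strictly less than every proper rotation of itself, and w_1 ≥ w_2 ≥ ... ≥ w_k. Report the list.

["e", "dfe", "ad", "acaec", "aacdcffdacce"]

emit factor 1: 'e' (i=0, period=1)
emit factor 2: 'dfe' (i=1, period=3)
emit factor 3: 'ad' (i=4, period=2)
emit factor 4: 'acaec' (i=6, period=5)
emit factor 5: 'aacdcffdacce' (i=11, period=12)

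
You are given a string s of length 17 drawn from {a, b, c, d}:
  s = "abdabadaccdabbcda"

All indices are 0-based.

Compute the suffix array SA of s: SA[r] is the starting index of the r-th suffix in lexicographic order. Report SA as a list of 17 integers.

[16, 3, 11, 0, 7, 5, 4, 12, 13, 1, 8, 14, 9, 15, 2, 10, 6]

rank→(start, suffix):
  0 → (16, 'a')
  1 → (3, 'abadaccdabbcda')
  2 → (11, 'abbcda')
  3 → (0, 'abdabadaccdabbcda')
  4 → (7, 'accdabbcda')
  5 → (5, 'adaccdabbcda')
  6 → (4, 'badaccdabbcda')
  7 → (12, 'bbcda')
  8 → (13, 'bcda')
  9 → (1, 'bdabadaccdabbcda')
  10 → (8, 'ccdabbcda')
  11 → (14, 'cda')
  12 → (9, 'cdabbcda')
  13 → (15, 'da')
  14 → (2, 'dabadaccdabbcda')
  15 → (10, 'dabbcda')
  16 → (6, 'daccdabbcda')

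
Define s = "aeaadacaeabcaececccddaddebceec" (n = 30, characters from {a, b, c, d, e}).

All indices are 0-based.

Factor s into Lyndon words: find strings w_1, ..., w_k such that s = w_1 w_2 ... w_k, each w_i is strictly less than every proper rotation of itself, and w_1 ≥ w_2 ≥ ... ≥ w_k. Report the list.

["ae", "aadacaeabcaececccddaddebceec"]

emit factor 1: 'ae' (i=0, period=2)
emit factor 2: 'aadacaeabcaececccddaddebceec' (i=2, period=28)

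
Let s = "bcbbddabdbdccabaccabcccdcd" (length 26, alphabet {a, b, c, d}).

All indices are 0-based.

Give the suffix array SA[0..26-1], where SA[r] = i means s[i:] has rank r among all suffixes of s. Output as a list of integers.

rank | idx | suffix
   0 |  13 | abaccabcccdcd
   1 |  18 | abcccdcd
   2 |   6 | abdbdccabaccabcccdcd
   3 |  15 | accabcccdcd
   4 |  14 | baccabcccdcd
   5 |   2 | bbddabdbdccabaccabcccdcd
   6 |   0 | bcbbddabdbdccabaccabcccdcd
   7 |  19 | bcccdcd
   8 |   7 | bdbdccabaccabcccdcd
   9 |   9 | bdccabaccabcccdcd
  10 |   3 | bddabdbdccabaccabcccdcd
  11 |  12 | cabaccabcccdcd
  12 |  17 | cabcccdcd
  13 |   1 | cbbddabdbdccabaccabcccdcd
  14 |  11 | ccabaccabcccdcd
  15 |  16 | ccabcccdcd
  16 |  20 | cccdcd
  17 |  21 | ccdcd
  18 |  24 | cd
  19 |  22 | cdcd
  20 |  25 | d
  21 |   5 | dabdbdccabaccabcccdcd
  22 |   8 | dbdccabaccabcccdcd
  23 |  10 | dccabaccabcccdcd
  24 |  23 | dcd
  25 |   4 | ddabdbdccabaccabcccdcd

[13, 18, 6, 15, 14, 2, 0, 19, 7, 9, 3, 12, 17, 1, 11, 16, 20, 21, 24, 22, 25, 5, 8, 10, 23, 4]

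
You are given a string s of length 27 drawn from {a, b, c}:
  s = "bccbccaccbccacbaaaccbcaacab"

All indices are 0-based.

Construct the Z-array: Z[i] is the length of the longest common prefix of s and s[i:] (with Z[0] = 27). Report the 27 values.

[27, 0, 0, 3, 0, 0, 0, 0, 0, 3, 0, 0, 0, 0, 1, 0, 0, 0, 0, 0, 2, 0, 0, 0, 0, 0, 1]

Z[0]=27
i=1: i≥r, start 0; Z[1]=0
i=2: i≥r, start 0; Z[2]=0
i=3: i≥r, start 0; Z[3]=3 extend→box=[3,6)
i=4: min(r-i=2, Z[1]=0)=0; Z[4]=0
i=5: min(r-i=1, Z[2]=0)=0; Z[5]=0
i=6: i≥r, start 0; Z[6]=0
i=7: i≥r, start 0; Z[7]=0
i=8: i≥r, start 0; Z[8]=0
i=9: i≥r, start 0; Z[9]=3 extend→box=[9,12)
i=10: min(r-i=2, Z[1]=0)=0; Z[10]=0
i=11: min(r-i=1, Z[2]=0)=0; Z[11]=0
i=12: i≥r, start 0; Z[12]=0
i=13: i≥r, start 0; Z[13]=0
i=14: i≥r, start 0; Z[14]=1 extend→box=[14,15)
i=15: i≥r, start 0; Z[15]=0
i=16: i≥r, start 0; Z[16]=0
i=17: i≥r, start 0; Z[17]=0
i=18: i≥r, start 0; Z[18]=0
i=19: i≥r, start 0; Z[19]=0
i=20: i≥r, start 0; Z[20]=2 extend→box=[20,22)
i=21: min(r-i=1, Z[1]=0)=0; Z[21]=0
i=22: i≥r, start 0; Z[22]=0
i=23: i≥r, start 0; Z[23]=0
i=24: i≥r, start 0; Z[24]=0
i=25: i≥r, start 0; Z[25]=0
i=26: i≥r, start 0; Z[26]=1 extend→box=[26,27)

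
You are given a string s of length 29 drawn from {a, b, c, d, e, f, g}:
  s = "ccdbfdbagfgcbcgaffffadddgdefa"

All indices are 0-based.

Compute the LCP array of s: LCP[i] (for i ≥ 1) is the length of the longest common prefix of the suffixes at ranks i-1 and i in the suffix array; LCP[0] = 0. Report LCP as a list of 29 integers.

[0, 1, 1, 1, 0, 1, 1, 0, 1, 1, 1, 0, 2, 1, 2, 1, 1, 0, 0, 2, 1, 1, 2, 3, 1, 0, 1, 1, 1]

rank→(start, suffix):
  0 → (28, 'a')
  1 → (20, 'adddgdefa')
  2 → (15, 'affffadddgdefa')
  3 → (7, 'agfgcbcgaffffadddgdefa')
  4 → (6, 'bagfgcbcgaffffadddgdefa')
  5 → (12, 'bcgaffffadddgdefa')
  6 → (3, 'bfdbagfgcbcgaffffadddgdefa')
  7 → (11, 'cbcgaffffadddgdefa')
  8 → (0, 'ccdbfdbagfgcbcgaffffadddgdefa')
  9 → (1, 'cdbfdbagfgcbcgaffffadddgdefa')
  10 → (13, 'cgaffffadddgdefa')
  11 → (5, 'dbagfgcbcgaffffadddgdefa')
  12 → (2, 'dbfdbagfgcbcgaffffadddgdefa')
  13 → (21, 'dddgdefa')
  14 → (22, 'ddgdefa')
  15 → (25, 'defa')
  16 → (23, 'dgdefa')
  17 → (26, 'efa')
  18 → (27, 'fa')
  19 → (19, 'fadddgdefa')
  20 → (4, 'fdbagfgcbcgaffffadddgdefa')
  21 → (18, 'ffadddgdefa')
  22 → (17, 'fffadddgdefa')
  23 → (16, 'ffffadddgdefa')
  24 → (9, 'fgcbcgaffffadddgdefa')
  25 → (14, 'gaffffadddgdefa')
  26 → (10, 'gcbcgaffffadddgdefa')
  27 → (24, 'gdefa')
  28 → (8, 'gfgcbcgaffffadddgdefa')

SA = [28, 20, 15, 7, 6, 12, 3, 11, 0, 1, 13, 5, 2, 21, 22, 25, 23, 26, 27, 19, 4, 18, 17, 16, 9, 14, 10, 24, 8]
rank  pair      lcp
   1  s[28:],s[20:]  1  'a'
   2  s[20:],s[15:]  1  'a'
   3  s[15:],s[7:]  1  'a'
   4  s[7:],s[6:]  0  ''
   5  s[6:],s[12:]  1  'b'
   6  s[12:],s[3:]  1  'b'
   7  s[3:],s[11:]  0  ''
   8  s[11:],s[0:]  1  'c'
   9  s[0:],s[1:]  1  'c'
  10  s[1:],s[13:]  1  'c'
  11  s[13:],s[5:]  0  ''
  12  s[5:],s[2:]  2  'db'
  13  s[2:],s[21:]  1  'd'
  14  s[21:],s[22:]  2  'dd'
  15  s[22:],s[25:]  1  'd'
  16  s[25:],s[23:]  1  'd'
  17  s[23:],s[26:]  0  ''
  18  s[26:],s[27:]  0  ''
  19  s[27:],s[19:]  2  'fa'
  20  s[19:],s[4:]  1  'f'
  21  s[4:],s[18:]  1  'f'
  22  s[18:],s[17:]  2  'ff'
  23  s[17:],s[16:]  3  'fff'
  24  s[16:],s[9:]  1  'f'
  25  s[9:],s[14:]  0  ''
  26  s[14:],s[10:]  1  'g'
  27  s[10:],s[24:]  1  'g'
  28  s[24:],s[8:]  1  'g'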